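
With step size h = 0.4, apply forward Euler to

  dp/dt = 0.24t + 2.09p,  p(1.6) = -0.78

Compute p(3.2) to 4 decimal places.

-6.5734

Euler: p_{n+1} = p_n + h·f(t_n, p_n).
t=1.600000, p=-0.780000: f=-1.246200 → p ← -0.780000 + 0.4·(-1.246200) = -1.278480
t=2.000000, p=-1.278480: f=-2.192023 → p ← -1.278480 + 0.4·(-2.192023) = -2.155289
t=2.400000, p=-2.155289: f=-3.928555 → p ← -2.155289 + 0.4·(-3.928555) = -3.726711
t=2.800000, p=-3.726711: f=-7.116826 → p ← -3.726711 + 0.4·(-7.116826) = -6.573442
p(3.2) ≈ -6.5734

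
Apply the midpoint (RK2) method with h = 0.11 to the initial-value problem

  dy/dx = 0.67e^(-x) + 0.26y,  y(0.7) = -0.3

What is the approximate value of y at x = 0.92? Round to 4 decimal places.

-0.2500

Midpoint: k1 = f(x_n, y_n); k2 = f(x_n + h/2, y_n + (h/2)·k1); y_{n+1} = y_n + h·k2.
x=0.700000, y=-0.300000:
  k1 = f(0.700000, -0.300000) = 0.254712
  k2 = f(0.755000, -0.285991) = 0.240549
  y ← -0.300000 + 0.11·0.240549 = -0.273540
x=0.810000, y=-0.273540:
  k1 = f(0.810000, -0.273540) = 0.226935
  k2 = f(0.865000, -0.261058) = 0.214229
  y ← -0.273540 + 0.11·0.214229 = -0.249974
y(0.92) ≈ -0.2500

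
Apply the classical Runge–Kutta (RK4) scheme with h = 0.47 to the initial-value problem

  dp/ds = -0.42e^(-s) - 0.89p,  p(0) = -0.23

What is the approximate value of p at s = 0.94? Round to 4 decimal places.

-0.2620

RK4: k1 = f(s_n, p_n); k2 = f(s_n + h/2, p_n + (h/2)·k1); k3 = f(s_n + h/2, p_n + (h/2)·k2); k4 = f(s_n + h, p_n + h·k3); p_{n+1} = p_n + (h/6)·(k1 + 2k2 + 2k3 + k4).
s=0.000000, p=-0.230000:
  k1 = f(0.000000, -0.230000) = -0.215300
  k2 = f(0.235000, -0.280595) = -0.082310
  k3 = f(0.235000, -0.249343) = -0.110125
  k4 = f(0.470000, -0.281759) = -0.011736
  p ← -0.230000 + (0.47/6)·(k1 + 2k2 + 2k3 + k4) = -0.277933
s=0.470000, p=-0.277933:
  k1 = f(0.470000, -0.277933) = -0.015141
  k2 = f(0.705000, -0.281491) = 0.043001
  k3 = f(0.705000, -0.267827) = 0.030841
  k4 = f(0.940000, -0.263437) = 0.070396
  p ← -0.277933 + (0.47/6)·(k1 + 2k2 + 2k3 + k4) = -0.262036
p(0.94) ≈ -0.2620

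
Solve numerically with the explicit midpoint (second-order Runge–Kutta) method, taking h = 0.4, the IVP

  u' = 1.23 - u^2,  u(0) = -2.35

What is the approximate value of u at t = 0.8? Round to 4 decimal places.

Midpoint: k1 = f(t_n, u_n); k2 = f(t_n + h/2, u_n + (h/2)·k1); u_{n+1} = u_n + h·k2.
t=0.000000, u=-2.350000:
  k1 = f(0.000000, -2.350000) = -4.292500
  k2 = f(0.200000, -3.208500) = -9.064472
  u ← -2.350000 + 0.4·(-9.064472) = -5.975789
t=0.400000, u=-5.975789:
  k1 = f(0.400000, -5.975789) = -34.480053
  k2 = f(0.600000, -12.871799) = -164.453222
  u ← -5.975789 + 0.4·(-164.453222) = -71.757078
u(0.8) ≈ -71.7571

-71.7571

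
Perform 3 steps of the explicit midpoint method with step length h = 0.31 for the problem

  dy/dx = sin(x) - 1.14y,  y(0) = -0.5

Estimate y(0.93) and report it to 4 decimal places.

0.1176

Midpoint: k1 = f(x_n, y_n); k2 = f(x_n + h/2, y_n + (h/2)·k1); y_{n+1} = y_n + h·k2.
x=0.000000, y=-0.500000:
  k1 = f(0.000000, -0.500000) = 0.570000
  k2 = f(0.155000, -0.411650) = 0.623661
  y ← -0.500000 + 0.31·0.623661 = -0.306665
x=0.310000, y=-0.306665:
  k1 = f(0.310000, -0.306665) = 0.654657
  k2 = f(0.465000, -0.205193) = 0.682343
  y ← -0.306665 + 0.31·0.682343 = -0.095139
x=0.620000, y=-0.095139:
  k1 = f(0.620000, -0.095139) = 0.689493
  k2 = f(0.775000, 0.011733) = 0.686341
  y ← -0.095139 + 0.31·0.686341 = 0.117627
y(0.93) ≈ 0.1176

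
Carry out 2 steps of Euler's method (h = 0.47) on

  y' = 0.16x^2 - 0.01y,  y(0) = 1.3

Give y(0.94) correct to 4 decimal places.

1.3044

Euler: y_{n+1} = y_n + h·f(x_n, y_n).
x=0.000000, y=1.300000: f=-0.013000 → y ← 1.300000 + 0.47·(-0.013000) = 1.293890
x=0.470000, y=1.293890: f=0.022405 → y ← 1.293890 + 0.47·0.022405 = 1.304420
y(0.94) ≈ 1.3044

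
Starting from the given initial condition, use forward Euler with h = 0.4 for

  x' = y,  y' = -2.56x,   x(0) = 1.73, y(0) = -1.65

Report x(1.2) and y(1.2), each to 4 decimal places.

Euler on (x,y): x_{n+1} = x_n + h·x', y_{n+1} = y_n + h·y'.
0.000000: (1.730000, -1.650000); f=(-1.650000, -4.428800) → (1.070000, -3.421520)
0.400000: (1.070000, -3.421520); f=(-3.421520, -2.739200) → (-0.298608, -4.517200)
0.800000: (-0.298608, -4.517200); f=(-4.517200, 0.764436) → (-2.105488, -4.211425)
(x(1.2), y(1.2)) ≈ (-2.1055, -4.2114)

-2.1055, -4.2114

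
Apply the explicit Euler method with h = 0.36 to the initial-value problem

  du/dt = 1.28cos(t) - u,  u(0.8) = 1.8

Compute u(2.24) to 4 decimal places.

Euler: u_{n+1} = u_n + h·f(t_n, u_n).
t=0.800000, u=1.800000: f=-0.908215 → u ← 1.800000 + 0.36·(-0.908215) = 1.473042
t=1.160000, u=1.473042: f=-0.961888 → u ← 1.473042 + 0.36·(-0.961888) = 1.126763
t=1.520000, u=1.126763: f=-1.061771 → u ← 1.126763 + 0.36·(-1.061771) = 0.744525
t=1.880000, u=0.744525: f=-1.134029 → u ← 0.744525 + 0.36·(-1.134029) = 0.336275
u(2.24) ≈ 0.3363

0.3363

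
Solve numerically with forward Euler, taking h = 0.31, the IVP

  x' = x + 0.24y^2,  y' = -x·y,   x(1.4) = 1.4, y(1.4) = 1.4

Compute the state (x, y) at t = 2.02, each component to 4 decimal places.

2.6403, 0.3061

Euler on (x,y): x_{n+1} = x_n + h·x', y_{n+1} = y_n + h·y'.
1.400000: (1.400000, 1.400000); f=(1.870400, -1.960000) → (1.979824, 0.792400)
1.710000: (1.979824, 0.792400); f=(2.130519, -1.568813) → (2.640285, 0.306068)
(x(2.02), y(2.02)) ≈ (2.6403, 0.3061)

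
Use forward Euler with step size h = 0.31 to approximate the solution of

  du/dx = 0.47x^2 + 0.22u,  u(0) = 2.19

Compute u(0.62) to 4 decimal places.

Euler: u_{n+1} = u_n + h·f(x_n, u_n).
x=0.000000, u=2.190000: f=0.481800 → u ← 2.190000 + 0.31·0.481800 = 2.339358
x=0.310000, u=2.339358: f=0.559826 → u ← 2.339358 + 0.31·0.559826 = 2.512904
u(0.62) ≈ 2.5129

2.5129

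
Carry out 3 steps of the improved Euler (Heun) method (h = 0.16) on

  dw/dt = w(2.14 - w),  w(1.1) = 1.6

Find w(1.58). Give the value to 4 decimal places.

1.9063

Heun: k1 = f(t_n, w_n); k2 = f(t_n + h, w_n + h·k1); w_{n+1} = w_n + (h/2)·(k1 + k2).
t=1.100000, w=1.600000:
  k1 = f(1.100000, 1.600000) = 0.864000
  k2 = f(1.260000, 1.738240) = 0.698355
  w ← 1.600000 + (0.16/2)·(0.864000 + 0.698355) = 1.724988
t=1.260000, w=1.724988:
  k1 = f(1.260000, 1.724988) = 0.715890
  k2 = f(1.420000, 1.839531) = 0.552722
  w ← 1.724988 + (0.16/2)·(0.715890 + 0.552722) = 1.826477
t=1.420000, w=1.826477:
  k1 = f(1.420000, 1.826477) = 0.572642
  k2 = f(1.580000, 1.918100) = 0.425626
  w ← 1.826477 + (0.16/2)·(0.572642 + 0.425626) = 1.906339
w(1.58) ≈ 1.9063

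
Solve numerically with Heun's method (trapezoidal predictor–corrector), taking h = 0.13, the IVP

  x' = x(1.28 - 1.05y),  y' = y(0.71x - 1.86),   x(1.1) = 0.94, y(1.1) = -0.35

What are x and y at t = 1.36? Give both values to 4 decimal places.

Heun on (x,y): k1 = f(t_n, state_n); k2 = f(t_n + h, state_n + h·k1); state_{n+1} = state_n + (h/2)·(k1 + k2).
1.100000: (0.940000, -0.350000)
  k1 = (1.548650, 0.417410)
  predictor → (1.141324, -0.295737)
  k2 = (1.815303, 0.310423)
  → (1.158657, -0.302691)
1.230000: (1.158657, -0.302691)
  k1 = (1.851332, 0.313997)
  predictor → (1.399330, -0.261871)
  k2 = (2.175909, 0.226905)
  → (1.420428, -0.267532)
(x(1.36), y(1.36)) ≈ (1.4204, -0.2675)

1.4204, -0.2675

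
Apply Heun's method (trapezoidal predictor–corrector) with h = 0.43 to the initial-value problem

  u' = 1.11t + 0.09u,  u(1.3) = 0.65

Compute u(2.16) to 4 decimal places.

2.4107

Heun: k1 = f(t_n, u_n); k2 = f(t_n + h, u_n + h·k1); u_{n+1} = u_n + (h/2)·(k1 + k2).
t=1.300000, u=0.650000:
  k1 = f(1.300000, 0.650000) = 1.501500
  k2 = f(1.730000, 1.295645) = 2.036908
  u ← 0.650000 + (0.43/2)·(1.501500 + 2.036908) = 1.410758
t=1.730000, u=1.410758:
  k1 = f(1.730000, 1.410758) = 2.047268
  k2 = f(2.160000, 2.291083) = 2.603797
  u ← 1.410758 + (0.43/2)·(2.047268 + 2.603797) = 2.410737
u(2.16) ≈ 2.4107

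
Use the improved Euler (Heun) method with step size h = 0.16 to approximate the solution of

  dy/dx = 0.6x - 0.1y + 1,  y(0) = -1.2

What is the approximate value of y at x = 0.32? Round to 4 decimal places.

-0.8168

Heun: k1 = f(x_n, y_n); k2 = f(x_n + h, y_n + h·k1); y_{n+1} = y_n + (h/2)·(k1 + k2).
x=0.000000, y=-1.200000:
  k1 = f(0.000000, -1.200000) = 1.120000
  k2 = f(0.160000, -1.020800) = 1.198080
  y ← -1.200000 + (0.16/2)·(1.120000 + 1.198080) = -1.014554
x=0.160000, y=-1.014554:
  k1 = f(0.160000, -1.014554) = 1.197455
  k2 = f(0.320000, -0.822961) = 1.274296
  y ← -1.014554 + (0.16/2)·(1.197455 + 1.274296) = -0.816813
y(0.32) ≈ -0.8168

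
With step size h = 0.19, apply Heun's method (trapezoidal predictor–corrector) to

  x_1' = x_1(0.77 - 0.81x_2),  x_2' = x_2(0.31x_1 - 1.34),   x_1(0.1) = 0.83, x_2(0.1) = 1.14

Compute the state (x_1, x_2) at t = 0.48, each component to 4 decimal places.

0.8356, 0.7572

Heun on (x_1,x_2): k1 = f(t_n, state_n); k2 = f(t_n + h, state_n + h·k1); state_{n+1} = state_n + (h/2)·(k1 + k2).
0.100000: (0.830000, 1.140000)
  k1 = (-0.127322, -1.234278)
  predictor → (0.805809, 0.905487)
  k2 = (0.029457, -0.987161)
  → (0.820703, 0.928963)
0.290000: (0.820703, 0.928963)
  k1 = (0.014395, -1.008466)
  predictor → (0.823438, 0.737355)
  k2 = (0.142243, -0.799834)
  → (0.835583, 0.757175)
(x_1(0.48), x_2(0.48)) ≈ (0.8356, 0.7572)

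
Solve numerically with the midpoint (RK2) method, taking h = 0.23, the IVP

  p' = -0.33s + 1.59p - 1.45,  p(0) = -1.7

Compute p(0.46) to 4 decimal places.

-4.4903

Midpoint: k1 = f(s_n, p_n); k2 = f(s_n + h/2, p_n + (h/2)·k1); p_{n+1} = p_n + h·k2.
s=0.000000, p=-1.700000:
  k1 = f(0.000000, -1.700000) = -4.153000
  k2 = f(0.115000, -2.177595) = -4.950326
  p ← -1.700000 + 0.23·(-4.950326) = -2.838575
s=0.230000, p=-2.838575:
  k1 = f(0.230000, -2.838575) = -6.039234
  k2 = f(0.345000, -3.533087) = -7.181458
  p ← -2.838575 + 0.23·(-7.181458) = -4.490310
p(0.46) ≈ -4.4903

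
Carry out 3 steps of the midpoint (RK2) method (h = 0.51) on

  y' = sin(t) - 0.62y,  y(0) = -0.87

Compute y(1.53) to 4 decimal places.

Midpoint: k1 = f(t_n, y_n); k2 = f(t_n + h/2, y_n + (h/2)·k1); y_{n+1} = y_n + h·k2.
t=0.000000, y=-0.870000:
  k1 = f(0.000000, -0.870000) = 0.539400
  k2 = f(0.255000, -0.732453) = 0.706366
  y ← -0.870000 + 0.51·0.706366 = -0.509753
t=0.510000, y=-0.509753:
  k1 = f(0.510000, -0.509753) = 0.804224
  k2 = f(0.765000, -0.304676) = 0.881436
  y ← -0.509753 + 0.51·0.881436 = -0.060221
t=1.020000, y=-0.060221:
  k1 = f(1.020000, -0.060221) = 0.889445
  k2 = f(1.275000, 0.166588) = 0.853286
  y ← -0.060221 + 0.51·0.853286 = 0.374955
y(1.53) ≈ 0.3750

0.3750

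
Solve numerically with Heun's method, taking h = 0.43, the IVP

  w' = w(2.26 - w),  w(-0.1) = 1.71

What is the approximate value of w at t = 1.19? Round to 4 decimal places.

2.1889

Heun: k1 = f(t_n, w_n); k2 = f(t_n + h, w_n + h·k1); w_{n+1} = w_n + (h/2)·(k1 + k2).
t=-0.100000, w=1.710000:
  k1 = f(-0.100000, 1.710000) = 0.940500
  k2 = f(0.330000, 2.114415) = 0.307827
  w ← 1.710000 + (0.43/2)·(0.940500 + 0.307827) = 1.978390
t=0.330000, w=1.978390:
  k1 = f(0.330000, 1.978390) = 0.557134
  k2 = f(0.760000, 2.217958) = 0.093248
  w ← 1.978390 + (0.43/2)·(0.557134 + 0.093248) = 2.118222
t=0.760000, w=2.118222:
  k1 = f(0.760000, 2.118222) = 0.300317
  k2 = f(1.190000, 2.247358) = 0.028410
  w ← 2.118222 + (0.43/2)·(0.300317 + 0.028410) = 2.188899
w(1.19) ≈ 2.1889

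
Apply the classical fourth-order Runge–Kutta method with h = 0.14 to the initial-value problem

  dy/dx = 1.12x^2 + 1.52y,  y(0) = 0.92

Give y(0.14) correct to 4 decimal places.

RK4: k1 = f(x_n, y_n); k2 = f(x_n + h/2, y_n + (h/2)·k1); k3 = f(x_n + h/2, y_n + (h/2)·k2); k4 = f(x_n + h, y_n + h·k3); y_{n+1} = y_n + (h/6)·(k1 + 2k2 + 2k3 + k4).
x=0.000000, y=0.920000:
  k1 = f(0.000000, 0.920000) = 1.398400
  k2 = f(0.070000, 1.017888) = 1.552678
  k3 = f(0.070000, 1.028687) = 1.569093
  k4 = f(0.140000, 1.139673) = 1.754255
  y ← 0.920000 + (0.14/6)·(k1 + 2k2 + 2k3 + k4) = 1.139245
y(0.14) ≈ 1.1392

1.1392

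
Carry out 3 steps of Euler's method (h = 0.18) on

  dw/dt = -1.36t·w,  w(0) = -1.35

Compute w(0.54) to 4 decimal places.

-1.1768

Euler: w_{n+1} = w_n + h·f(t_n, w_n).
t=0.000000, w=-1.350000: f=0.000000 → w ← -1.350000 + 0.18·0.000000 = -1.350000
t=0.180000, w=-1.350000: f=0.330480 → w ← -1.350000 + 0.18·0.330480 = -1.290514
t=0.360000, w=-1.290514: f=0.631835 → w ← -1.290514 + 0.18·0.631835 = -1.176783
w(0.54) ≈ -1.1768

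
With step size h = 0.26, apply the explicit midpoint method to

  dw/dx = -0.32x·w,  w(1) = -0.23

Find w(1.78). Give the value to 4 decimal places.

-0.1624

Midpoint: k1 = f(x_n, w_n); k2 = f(x_n + h/2, w_n + (h/2)·k1); w_{n+1} = w_n + h·k2.
x=1.000000, w=-0.230000:
  k1 = f(1.000000, -0.230000) = 0.073600
  k2 = f(1.130000, -0.220432) = 0.079708
  w ← -0.230000 + 0.26·0.079708 = -0.209276
x=1.260000, w=-0.209276:
  k1 = f(1.260000, -0.209276) = 0.084380
  k2 = f(1.390000, -0.198306) = 0.088207
  w ← -0.209276 + 0.26·0.088207 = -0.186342
x=1.520000, w=-0.186342:
  k1 = f(1.520000, -0.186342) = 0.090637
  k2 = f(1.650000, -0.174559) = 0.092167
  w ← -0.186342 + 0.26·0.092167 = -0.162379
w(1.78) ≈ -0.1624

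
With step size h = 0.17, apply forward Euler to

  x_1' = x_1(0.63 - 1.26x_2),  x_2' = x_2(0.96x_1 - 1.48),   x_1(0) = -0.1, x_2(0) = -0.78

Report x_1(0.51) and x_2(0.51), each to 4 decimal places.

Euler on (x_1,x_2): x_1_{n+1} = x_1_n + h·x_1', x_2_{n+1} = x_2_n + h·x_2'.
0.000000: (-0.100000, -0.780000); f=(-0.161280, 1.229280) → (-0.127418, -0.571022)
0.170000: (-0.127418, -0.571022); f=(-0.171949, 0.914961) → (-0.156649, -0.415479)
0.340000: (-0.156649, -0.415479); f=(-0.180695, 0.677390) → (-0.187367, -0.300323)
(x_1(0.51), x_2(0.51)) ≈ (-0.1874, -0.3003)

-0.1874, -0.3003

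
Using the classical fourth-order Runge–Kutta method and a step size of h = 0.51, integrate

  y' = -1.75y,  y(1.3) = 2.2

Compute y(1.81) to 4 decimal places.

0.9102

RK4: k1 = f(s_n, y_n); k2 = f(s_n + h/2, y_n + (h/2)·k1); k3 = f(s_n + h/2, y_n + (h/2)·k2); k4 = f(s_n + h, y_n + h·k3); y_{n+1} = y_n + (h/6)·(k1 + 2k2 + 2k3 + k4).
s=1.300000, y=2.200000:
  k1 = f(1.300000, 2.200000) = -3.850000
  k2 = f(1.555000, 1.218250) = -2.131938
  k3 = f(1.555000, 1.656356) = -2.898623
  k4 = f(1.810000, 0.721702) = -1.262979
  y ← 2.200000 + (0.51/6)·(k1 + 2k2 + 2k3 + k4) = 0.910202
y(1.81) ≈ 0.9102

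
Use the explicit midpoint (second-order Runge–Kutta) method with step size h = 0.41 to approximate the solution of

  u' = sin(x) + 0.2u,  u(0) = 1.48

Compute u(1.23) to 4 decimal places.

Midpoint: k1 = f(x_n, u_n); k2 = f(x_n + h/2, u_n + (h/2)·k1); u_{n+1} = u_n + h·k2.
x=0.000000, u=1.480000:
  k1 = f(0.000000, 1.480000) = 0.296000
  k2 = f(0.205000, 1.540680) = 0.511703
  u ← 1.480000 + 0.41·0.511703 = 1.689798
x=0.410000, u=1.689798:
  k1 = f(0.410000, 1.689798) = 0.736569
  k2 = f(0.615000, 1.840795) = 0.945118
  u ← 1.689798 + 0.41·0.945118 = 2.077296
x=0.820000, u=2.077296:
  k1 = f(0.820000, 2.077296) = 1.146605
  k2 = f(1.025000, 2.312351) = 1.317184
  u ← 2.077296 + 0.41·1.317184 = 2.617342
u(1.23) ≈ 2.6173

2.6173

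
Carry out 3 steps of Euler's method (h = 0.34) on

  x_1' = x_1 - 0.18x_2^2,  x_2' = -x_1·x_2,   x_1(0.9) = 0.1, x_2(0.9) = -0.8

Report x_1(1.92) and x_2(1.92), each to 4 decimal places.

0.0871, -0.7249

Euler on (x_1,x_2): x_1_{n+1} = x_1_n + h·x_1', x_2_{n+1} = x_2_n + h·x_2'.
0.900000: (0.100000, -0.800000); f=(-0.015200, 0.080000) → (0.094832, -0.772800)
1.240000: (0.094832, -0.772800); f=(-0.012668, 0.073286) → (0.090525, -0.747883)
1.580000: (0.090525, -0.747883); f=(-0.010154, 0.067702) → (0.087073, -0.724864)
(x_1(1.92), x_2(1.92)) ≈ (0.0871, -0.7249)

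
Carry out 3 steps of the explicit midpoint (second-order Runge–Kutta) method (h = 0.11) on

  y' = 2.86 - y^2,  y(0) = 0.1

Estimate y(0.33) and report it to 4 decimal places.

Midpoint: k1 = f(t_n, y_n); k2 = f(t_n + h/2, y_n + (h/2)·k1); y_{n+1} = y_n + h·k2.
t=0.000000, y=0.100000:
  k1 = f(0.000000, 0.100000) = 2.850000
  k2 = f(0.055000, 0.256750) = 2.794079
  y ← 0.100000 + 0.11·2.794079 = 0.407349
t=0.110000, y=0.407349:
  k1 = f(0.110000, 0.407349) = 2.694067
  k2 = f(0.165000, 0.555522) = 2.551395
  y ← 0.407349 + 0.11·2.551395 = 0.688002
t=0.220000, y=0.688002:
  k1 = f(0.220000, 0.688002) = 2.386653
  k2 = f(0.275000, 0.819268) = 2.188800
  y ← 0.688002 + 0.11·2.188800 = 0.928770
y(0.33) ≈ 0.9288

0.9288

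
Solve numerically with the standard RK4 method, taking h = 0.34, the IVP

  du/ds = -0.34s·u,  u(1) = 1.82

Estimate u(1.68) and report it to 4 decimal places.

1.3351

RK4: k1 = f(s_n, u_n); k2 = f(s_n + h/2, u_n + (h/2)·k1); k3 = f(s_n + h/2, u_n + (h/2)·k2); k4 = f(s_n + h, u_n + h·k3); u_{n+1} = u_n + (h/6)·(k1 + 2k2 + 2k3 + k4).
s=1.000000, u=1.820000:
  k1 = f(1.000000, 1.820000) = -0.618800
  k2 = f(1.170000, 1.714804) = -0.682149
  k3 = f(1.170000, 1.704035) = -0.677865
  k4 = f(1.340000, 1.589526) = -0.724188
  u ← 1.820000 + (0.34/6)·(k1 + 2k2 + 2k3 + k4) = 1.589762
s=1.340000, u=1.589762:
  k1 = f(1.340000, 1.589762) = -0.724296
  k2 = f(1.510000, 1.466632) = -0.752969
  k3 = f(1.510000, 1.461758) = -0.750466
  k4 = f(1.680000, 1.334604) = -0.762326
  u ← 1.589762 + (0.34/6)·(k1 + 2k2 + 2k3 + k4) = 1.335131
u(1.68) ≈ 1.3351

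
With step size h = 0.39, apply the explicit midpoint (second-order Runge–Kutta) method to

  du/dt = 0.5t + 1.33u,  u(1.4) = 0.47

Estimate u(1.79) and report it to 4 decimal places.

Midpoint: k1 = f(t_n, u_n); k2 = f(t_n + h/2, u_n + (h/2)·k1); u_{n+1} = u_n + h·k2.
t=1.400000, u=0.470000:
  k1 = f(1.400000, 0.470000) = 1.325100
  k2 = f(1.595000, 0.728394) = 1.766265
  u ← 0.470000 + 0.39·1.766265 = 1.158843
u(1.79) ≈ 1.1588

1.1588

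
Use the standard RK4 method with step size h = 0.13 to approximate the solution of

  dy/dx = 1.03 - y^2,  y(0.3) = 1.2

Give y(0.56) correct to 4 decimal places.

RK4: k1 = f(x_n, y_n); k2 = f(x_n + h/2, y_n + (h/2)·k1); k3 = f(x_n + h/2, y_n + (h/2)·k2); k4 = f(x_n + h, y_n + h·k3); y_{n+1} = y_n + (h/6)·(k1 + 2k2 + 2k3 + k4).
x=0.300000, y=1.200000:
  k1 = f(0.300000, 1.200000) = -0.410000
  k2 = f(0.365000, 1.173350) = -0.346750
  k3 = f(0.365000, 1.177461) = -0.356415
  k4 = f(0.430000, 1.153666) = -0.300945
  y ← 1.200000 + (0.13/6)·(k1 + 2k2 + 2k3 + k4) = 1.154126
x=0.430000, y=1.154126:
  k1 = f(0.430000, 1.154126) = -0.302006
  k2 = f(0.495000, 1.134495) = -0.257080
  k3 = f(0.495000, 1.137416) = -0.263714
  k4 = f(0.560000, 1.119843) = -0.224048
  y ← 1.154126 + (0.13/6)·(k1 + 2k2 + 2k3 + k4) = 1.120160
y(0.56) ≈ 1.1202

1.1202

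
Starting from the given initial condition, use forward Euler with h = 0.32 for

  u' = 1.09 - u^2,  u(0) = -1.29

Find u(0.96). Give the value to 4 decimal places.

-2.5309

Euler: u_{n+1} = u_n + h·f(x_n, u_n).
x=0.000000, u=-1.290000: f=-0.574100 → u ← -1.290000 + 0.32·(-0.574100) = -1.473712
x=0.320000, u=-1.473712: f=-1.081827 → u ← -1.473712 + 0.32·(-1.081827) = -1.819897
x=0.640000, u=-1.819897: f=-2.222024 → u ← -1.819897 + 0.32·(-2.222024) = -2.530944
u(0.96) ≈ -2.5309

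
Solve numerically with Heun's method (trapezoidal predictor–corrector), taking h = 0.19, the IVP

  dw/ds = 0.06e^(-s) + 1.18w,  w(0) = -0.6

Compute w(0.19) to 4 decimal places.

-0.7379

Heun: k1 = f(s_n, w_n); k2 = f(s_n + h, w_n + h·k1); w_{n+1} = w_n + (h/2)·(k1 + k2).
s=0.000000, w=-0.600000:
  k1 = f(0.000000, -0.600000) = -0.648000
  k2 = f(0.190000, -0.723120) = -0.803664
  w ← -0.600000 + (0.19/2)·(-0.648000 + (-0.803664)) = -0.737908
w(0.19) ≈ -0.7379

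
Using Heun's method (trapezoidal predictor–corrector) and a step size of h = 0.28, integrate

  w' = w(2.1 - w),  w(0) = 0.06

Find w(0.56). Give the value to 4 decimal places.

Heun: k1 = f(t_n, w_n); k2 = f(t_n + h, w_n + h·k1); w_{n+1} = w_n + (h/2)·(k1 + k2).
t=0.000000, w=0.060000:
  k1 = f(0.000000, 0.060000) = 0.122400
  k2 = f(0.280000, 0.094272) = 0.189084
  w ← 0.060000 + (0.28/2)·(0.122400 + 0.189084) = 0.103608
t=0.280000, w=0.103608:
  k1 = f(0.280000, 0.103608) = 0.206842
  k2 = f(0.560000, 0.161523) = 0.313109
  w ← 0.103608 + (0.28/2)·(0.206842 + 0.313109) = 0.176401
w(0.56) ≈ 0.1764

0.1764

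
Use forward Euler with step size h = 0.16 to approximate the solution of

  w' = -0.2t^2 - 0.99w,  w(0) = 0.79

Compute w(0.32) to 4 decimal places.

Euler: w_{n+1} = w_n + h·f(t_n, w_n).
t=0.000000, w=0.790000: f=-0.782100 → w ← 0.790000 + 0.16·(-0.782100) = 0.664864
t=0.160000, w=0.664864: f=-0.663335 → w ← 0.664864 + 0.16·(-0.663335) = 0.558730
w(0.32) ≈ 0.5587

0.5587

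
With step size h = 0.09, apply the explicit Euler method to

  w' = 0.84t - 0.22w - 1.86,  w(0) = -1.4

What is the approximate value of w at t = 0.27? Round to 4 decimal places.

Euler: w_{n+1} = w_n + h·f(t_n, w_n).
t=0.000000, w=-1.400000: f=-1.552000 → w ← -1.400000 + 0.09·(-1.552000) = -1.539680
t=0.090000, w=-1.539680: f=-1.445670 → w ← -1.539680 + 0.09·(-1.445670) = -1.669790
t=0.180000, w=-1.669790: f=-1.341446 → w ← -1.669790 + 0.09·(-1.341446) = -1.790520
w(0.27) ≈ -1.7905

-1.7905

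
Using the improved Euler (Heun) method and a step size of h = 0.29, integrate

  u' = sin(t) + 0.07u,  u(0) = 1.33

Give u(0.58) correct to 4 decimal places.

Heun: k1 = f(t_n, u_n); k2 = f(t_n + h, u_n + h·k1); u_{n+1} = u_n + (h/2)·(k1 + k2).
t=0.000000, u=1.330000:
  k1 = f(0.000000, 1.330000) = 0.093100
  k2 = f(0.290000, 1.356999) = 0.380942
  u ← 1.330000 + (0.29/2)·(0.093100 + 0.380942) = 1.398736
t=0.290000, u=1.398736:
  k1 = f(0.290000, 1.398736) = 0.383864
  k2 = f(0.580000, 1.510057) = 0.653728
  u ← 1.398736 + (0.29/2)·(0.383864 + 0.653728) = 1.549187
u(0.58) ≈ 1.5492

1.5492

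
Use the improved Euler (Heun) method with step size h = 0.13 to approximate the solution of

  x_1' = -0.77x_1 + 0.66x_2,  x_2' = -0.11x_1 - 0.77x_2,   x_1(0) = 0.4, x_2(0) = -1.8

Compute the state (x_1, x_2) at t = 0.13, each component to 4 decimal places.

Heun on (x_1,x_2): k1 = f(t_n, state_n); k2 = f(t_n + h, state_n + h·k1); state_{n+1} = state_n + (h/2)·(k1 + k2).
0.000000: (0.400000, -1.800000)
  k1 = (-1.496000, 1.342000)
  predictor → (0.205520, -1.625540)
  k2 = (-1.231107, 1.229059)
  → (0.222738, -1.632881)
(x_1(0.13), x_2(0.13)) ≈ (0.2227, -1.6329)

0.2227, -1.6329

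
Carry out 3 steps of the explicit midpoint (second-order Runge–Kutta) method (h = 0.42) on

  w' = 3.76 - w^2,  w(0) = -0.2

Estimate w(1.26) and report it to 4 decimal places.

1.7362

Midpoint: k1 = f(t_n, w_n); k2 = f(t_n + h/2, w_n + (h/2)·k1); w_{n+1} = w_n + h·k2.
t=0.000000, w=-0.200000:
  k1 = f(0.000000, -0.200000) = 3.720000
  k2 = f(0.210000, 0.581200) = 3.422207
  w ← -0.200000 + 0.42·3.422207 = 1.237327
t=0.420000, w=1.237327:
  k1 = f(0.420000, 1.237327) = 2.229023
  k2 = f(0.630000, 1.705421) = 0.851538
  w ← 1.237327 + 0.42·0.851538 = 1.594973
t=0.840000, w=1.594973:
  k1 = f(0.840000, 1.594973) = 1.216063
  k2 = f(1.050000, 1.850346) = 0.336221
  w ← 1.594973 + 0.42·0.336221 = 1.736185
w(1.26) ≈ 1.7362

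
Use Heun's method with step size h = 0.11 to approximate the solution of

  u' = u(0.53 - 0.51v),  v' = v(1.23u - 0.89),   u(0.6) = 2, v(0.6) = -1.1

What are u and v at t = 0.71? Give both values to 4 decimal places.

Heun on (u,v): k1 = f(t_n, state_n); k2 = f(t_n + h, state_n + h·k1); state_{n+1} = state_n + (h/2)·(k1 + k2).
0.600000: (2.000000, -1.100000)
  k1 = (2.182000, -1.727000)
  predictor → (2.240020, -1.289970)
  k2 = (2.660885, -2.406084)
  → (2.266359, -1.327320)
(u(0.71), v(0.71)) ≈ (2.2664, -1.3273)

2.2664, -1.3273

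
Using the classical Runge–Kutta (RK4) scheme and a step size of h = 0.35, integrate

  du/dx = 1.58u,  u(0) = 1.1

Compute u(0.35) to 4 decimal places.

RK4: k1 = f(x_n, u_n); k2 = f(x_n + h/2, u_n + (h/2)·k1); k3 = f(x_n + h/2, u_n + (h/2)·k2); k4 = f(x_n + h, u_n + h·k3); u_{n+1} = u_n + (h/6)·(k1 + 2k2 + 2k3 + k4).
x=0.000000, u=1.100000:
  k1 = f(0.000000, 1.100000) = 1.738000
  k2 = f(0.175000, 1.404150) = 2.218557
  k3 = f(0.175000, 1.488247) = 2.351431
  k4 = f(0.350000, 1.923001) = 3.038341
  u ← 1.100000 + (0.35/6)·(k1 + 2k2 + 2k3 + k4) = 1.911785
u(0.35) ≈ 1.9118

1.9118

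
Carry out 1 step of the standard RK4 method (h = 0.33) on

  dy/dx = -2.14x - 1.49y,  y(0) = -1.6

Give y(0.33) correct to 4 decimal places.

-1.0787

RK4: k1 = f(x_n, y_n); k2 = f(x_n + h/2, y_n + (h/2)·k1); k3 = f(x_n + h/2, y_n + (h/2)·k2); k4 = f(x_n + h, y_n + h·k3); y_{n+1} = y_n + (h/6)·(k1 + 2k2 + 2k3 + k4).
x=0.000000, y=-1.600000:
  k1 = f(0.000000, -1.600000) = 2.384000
  k2 = f(0.165000, -1.206640) = 1.444794
  k3 = f(0.165000, -1.361609) = 1.675697
  k4 = f(0.330000, -1.047020) = 0.853860
  y ← -1.600000 + (0.33/6)·(k1 + 2k2 + 2k3 + k4) = -1.078664
y(0.33) ≈ -1.0787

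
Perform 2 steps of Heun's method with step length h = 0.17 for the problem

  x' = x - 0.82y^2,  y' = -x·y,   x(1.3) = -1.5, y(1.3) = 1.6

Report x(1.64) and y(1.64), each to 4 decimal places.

Heun on (x,y): k1 = f(s_n, state_n); k2 = f(s_n + h, state_n + h·k1); state_{n+1} = state_n + (h/2)·(k1 + k2).
1.300000: (-1.500000, 1.600000)
  k1 = (-3.599200, 2.400000)
  predictor → (-2.111864, 2.008000)
  k2 = (-5.418156, 4.240623)
  → (-2.266475, 2.164453)
1.470000: (-2.266475, 2.164453)
  k1 = (-6.108058, 4.905679)
  predictor → (-3.304845, 2.998418)
  k2 = (-10.677066, 9.909308)
  → (-3.693211, 3.423727)
(x(1.64), y(1.64)) ≈ (-3.6932, 3.4237)

-3.6932, 3.4237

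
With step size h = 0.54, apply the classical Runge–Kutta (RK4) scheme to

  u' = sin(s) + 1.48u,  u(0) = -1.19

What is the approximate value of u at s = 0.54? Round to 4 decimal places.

-2.4542

RK4: k1 = f(s_n, u_n); k2 = f(s_n + h/2, u_n + (h/2)·k1); k3 = f(s_n + h/2, u_n + (h/2)·k2); k4 = f(s_n + h, u_n + h·k3); u_{n+1} = u_n + (h/6)·(k1 + 2k2 + 2k3 + k4).
s=0.000000, u=-1.190000:
  k1 = f(0.000000, -1.190000) = -1.761200
  k2 = f(0.270000, -1.665524) = -2.198244
  k3 = f(0.270000, -1.783526) = -2.372887
  k4 = f(0.540000, -2.471359) = -3.143475
  u ← -1.190000 + (0.54/6)·(k1 + 2k2 + 2k3 + k4) = -2.454224
u(0.54) ≈ -2.4542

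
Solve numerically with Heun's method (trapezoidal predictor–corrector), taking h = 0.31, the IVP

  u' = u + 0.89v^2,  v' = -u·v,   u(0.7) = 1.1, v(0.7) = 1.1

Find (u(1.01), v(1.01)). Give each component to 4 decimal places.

1.7850, 0.7130

Heun on (u,v): k1 = f(x_n, state_n); k2 = f(x_n + h, state_n + h·k1); state_{n+1} = state_n + (h/2)·(k1 + k2).
0.700000: (1.100000, 1.100000)
  k1 = (2.176900, -1.210000)
  predictor → (1.774839, 0.724900)
  k2 = (2.242516, -1.286581)
  → (1.785010, 0.713030)
(u(1.01), v(1.01)) ≈ (1.7850, 0.7130)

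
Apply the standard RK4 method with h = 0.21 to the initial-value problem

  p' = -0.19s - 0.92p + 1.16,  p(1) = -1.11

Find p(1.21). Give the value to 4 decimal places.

-0.7337

RK4: k1 = f(s_n, p_n); k2 = f(s_n + h/2, p_n + (h/2)·k1); k3 = f(s_n + h/2, p_n + (h/2)·k2); k4 = f(s_n + h, p_n + h·k3); p_{n+1} = p_n + (h/6)·(k1 + 2k2 + 2k3 + k4).
s=1.000000, p=-1.110000:
  k1 = f(1.000000, -1.110000) = 1.991200
  k2 = f(1.105000, -0.900924) = 1.778900
  k3 = f(1.105000, -0.923215) = 1.799408
  k4 = f(1.210000, -0.732124) = 1.603654
  p ← -1.110000 + (0.21/6)·(k1 + 2k2 + 2k3 + k4) = -0.733699
p(1.21) ≈ -0.7337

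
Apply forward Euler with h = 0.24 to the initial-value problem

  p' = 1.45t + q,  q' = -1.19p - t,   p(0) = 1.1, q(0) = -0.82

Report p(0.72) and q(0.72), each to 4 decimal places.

0.5336, -1.7690

Euler on (p,q): p_{n+1} = p_n + h·p', q_{n+1} = q_n + h·q'.
0.000000: (1.100000, -0.820000); f=(-0.820000, -1.309000) → (0.903200, -1.134160)
0.240000: (0.903200, -1.134160); f=(-0.786160, -1.314808) → (0.714522, -1.449714)
0.480000: (0.714522, -1.449714); f=(-0.753714, -1.330281) → (0.533630, -1.768981)
(p(0.72), q(0.72)) ≈ (0.5336, -1.7690)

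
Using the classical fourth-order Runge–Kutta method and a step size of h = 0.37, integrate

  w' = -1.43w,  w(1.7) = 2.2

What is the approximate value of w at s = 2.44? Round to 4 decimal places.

RK4: k1 = f(s_n, w_n); k2 = f(s_n + h/2, w_n + (h/2)·k1); k3 = f(s_n + h/2, w_n + (h/2)·k2); k4 = f(s_n + h, w_n + h·k3); w_{n+1} = w_n + (h/6)·(k1 + 2k2 + 2k3 + k4).
s=1.700000, w=2.200000:
  k1 = f(1.700000, 2.200000) = -3.146000
  k2 = f(1.885000, 1.617990) = -2.313726
  k3 = f(1.885000, 1.771961) = -2.533904
  k4 = f(2.070000, 1.262456) = -1.805311
  w ← 2.200000 + (0.37/6)·(k1 + 2k2 + 2k3 + k4) = 1.296795
s=2.070000, w=1.296795:
  k1 = f(2.070000, 1.296795) = -1.854417
  k2 = f(2.255000, 0.953728) = -1.363831
  k3 = f(2.255000, 1.044486) = -1.493615
  k4 = f(2.440000, 0.744157) = -1.064145
  w ← 1.296795 + (0.37/6)·(k1 + 2k2 + 2k3 + k4) = 0.764399
w(2.44) ≈ 0.7644

0.7644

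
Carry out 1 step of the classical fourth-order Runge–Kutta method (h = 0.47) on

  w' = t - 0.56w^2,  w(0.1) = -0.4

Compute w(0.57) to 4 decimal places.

-0.2770

RK4: k1 = f(t_n, w_n); k2 = f(t_n + h/2, w_n + (h/2)·k1); k3 = f(t_n + h/2, w_n + (h/2)·k2); k4 = f(t_n + h, w_n + h·k3); w_{n+1} = w_n + (h/6)·(k1 + 2k2 + 2k3 + k4).
t=0.100000, w=-0.400000:
  k1 = f(0.100000, -0.400000) = 0.010400
  k2 = f(0.335000, -0.397556) = 0.246492
  k3 = f(0.335000, -0.342074) = 0.269472
  k4 = f(0.570000, -0.273348) = 0.528157
  w ← -0.400000 + (0.47/6)·(k1 + 2k2 + 2k3 + k4) = -0.276979
w(0.57) ≈ -0.2770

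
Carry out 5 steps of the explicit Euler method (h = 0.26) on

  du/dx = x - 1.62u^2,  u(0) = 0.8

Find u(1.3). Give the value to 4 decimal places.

0.7226

Euler: u_{n+1} = u_n + h·f(x_n, u_n).
x=0.000000, u=0.800000: f=-1.036800 → u ← 0.800000 + 0.26·(-1.036800) = 0.530432
x=0.260000, u=0.530432: f=-0.195800 → u ← 0.530432 + 0.26·(-0.195800) = 0.479524
x=0.520000, u=0.479524: f=0.147492 → u ← 0.479524 + 0.26·0.147492 = 0.517872
x=0.780000, u=0.517872: f=0.345530 → u ← 0.517872 + 0.26·0.345530 = 0.607710
x=1.040000, u=0.607710: f=0.441716 → u ← 0.607710 + 0.26·0.441716 = 0.722556
u(1.3) ≈ 0.7226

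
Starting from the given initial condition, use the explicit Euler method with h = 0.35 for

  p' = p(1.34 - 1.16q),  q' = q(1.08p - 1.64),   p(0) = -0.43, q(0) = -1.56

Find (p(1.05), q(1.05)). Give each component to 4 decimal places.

-2.1932, 0.0046

Euler on (p,q): p_{n+1} = p_n + h·p', q_{n+1} = q_n + h·q'.
0.000000: (-0.430000, -1.560000); f=(-1.354328, 3.282864) → (-0.904015, -0.410998)
0.350000: (-0.904015, -0.410998); f=(-1.642375, 1.075308) → (-1.478846, -0.034640)
0.700000: (-1.478846, -0.034640); f=(-2.041077, 0.112135) → (-2.193223, 0.004607)
(p(1.05), q(1.05)) ≈ (-2.1932, 0.0046)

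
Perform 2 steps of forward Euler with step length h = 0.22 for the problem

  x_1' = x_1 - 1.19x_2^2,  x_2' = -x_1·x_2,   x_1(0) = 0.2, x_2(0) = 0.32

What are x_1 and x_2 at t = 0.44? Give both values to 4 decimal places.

0.2405, 0.2913

Euler on (x_1,x_2): x_1_{n+1} = x_1_n + h·x_1', x_2_{n+1} = x_2_n + h·x_2'.
0.000000: (0.200000, 0.320000); f=(0.078144, -0.064000) → (0.217192, 0.305920)
0.220000: (0.217192, 0.305920); f=(0.105823, -0.066443) → (0.240473, 0.291302)
(x_1(0.44), x_2(0.44)) ≈ (0.2405, 0.2913)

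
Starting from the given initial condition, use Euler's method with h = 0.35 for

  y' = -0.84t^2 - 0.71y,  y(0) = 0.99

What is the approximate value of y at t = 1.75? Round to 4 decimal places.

Euler: y_{n+1} = y_n + h·f(t_n, y_n).
t=0.000000, y=0.990000: f=-0.702900 → y ← 0.990000 + 0.35·(-0.702900) = 0.743985
t=0.350000, y=0.743985: f=-0.631129 → y ← 0.743985 + 0.35·(-0.631129) = 0.523090
t=0.700000, y=0.523090: f=-0.782994 → y ← 0.523090 + 0.35·(-0.782994) = 0.249042
t=1.050000, y=0.249042: f=-1.102920 → y ← 0.249042 + 0.35·(-1.102920) = -0.136980
t=1.400000, y=-0.136980: f=-1.549144 → y ← -0.136980 + 0.35·(-1.549144) = -0.679180
y(1.75) ≈ -0.6792

-0.6792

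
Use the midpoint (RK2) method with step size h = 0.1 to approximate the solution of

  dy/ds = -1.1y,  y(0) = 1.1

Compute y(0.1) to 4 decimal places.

Midpoint: k1 = f(s_n, y_n); k2 = f(s_n + h/2, y_n + (h/2)·k1); y_{n+1} = y_n + h·k2.
s=0.000000, y=1.100000:
  k1 = f(0.000000, 1.100000) = -1.210000
  k2 = f(0.050000, 1.039500) = -1.143450
  y ← 1.100000 + 0.1·(-1.143450) = 0.985655
y(0.1) ≈ 0.9857

0.9857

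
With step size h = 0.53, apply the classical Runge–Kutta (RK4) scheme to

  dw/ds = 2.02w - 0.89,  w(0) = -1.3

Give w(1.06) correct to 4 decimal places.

RK4: k1 = f(s_n, w_n); k2 = f(s_n + h/2, w_n + (h/2)·k1); k3 = f(s_n + h/2, w_n + (h/2)·k2); k4 = f(s_n + h, w_n + h·k3); w_{n+1} = w_n + (h/6)·(k1 + 2k2 + 2k3 + k4).
s=0.000000, w=-1.300000:
  k1 = f(0.000000, -1.300000) = -3.516000
  k2 = f(0.265000, -2.231740) = -5.398115
  k3 = f(0.265000, -2.730500) = -6.405611
  k4 = f(0.530000, -4.694974) = -10.373847
  w ← -1.300000 + (0.53/6)·(k1 + 2k2 + 2k3 + k4) = -4.612261
s=0.530000, w=-4.612261:
  k1 = f(0.530000, -4.612261) = -10.206768
  k2 = f(0.795000, -7.317055) = -15.670451
  k3 = f(0.795000, -8.764931) = -18.595160
  k4 = f(1.060000, -14.467696) = -30.114746
  w ← -4.612261 + (0.53/6)·(k1 + 2k2 + 2k3 + k4) = -14.227586
w(1.06) ≈ -14.2276

-14.2276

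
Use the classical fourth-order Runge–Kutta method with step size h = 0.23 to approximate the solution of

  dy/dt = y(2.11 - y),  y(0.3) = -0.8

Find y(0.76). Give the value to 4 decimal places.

RK4: k1 = f(t_n, y_n); k2 = f(t_n + h/2, y_n + (h/2)·k1); k3 = f(t_n + h/2, y_n + (h/2)·k2); k4 = f(t_n + h, y_n + h·k3); y_{n+1} = y_n + (h/6)·(k1 + 2k2 + 2k3 + k4).
t=0.300000, y=-0.800000:
  k1 = f(0.300000, -0.800000) = -2.328000
  k2 = f(0.415000, -1.067720) = -3.392915
  k3 = f(0.415000, -1.190185) = -3.927832
  k4 = f(0.530000, -1.703401) = -6.495753
  y ← -0.800000 + (0.23/6)·(k1 + 2k2 + 2k3 + k4) = -1.699501
t=0.530000, y=-1.699501:
  k1 = f(0.530000, -1.699501) = -6.474251
  k2 = f(0.645000, -2.444040) = -11.130256
  k3 = f(0.645000, -2.979481) = -15.164009
  k4 = f(0.760000, -5.187223) = -37.852324
  y ← -1.699501 + (0.23/6)·(k1 + 2k2 + 2k3 + k4) = -5.414580
y(0.76) ≈ -5.4146

-5.4146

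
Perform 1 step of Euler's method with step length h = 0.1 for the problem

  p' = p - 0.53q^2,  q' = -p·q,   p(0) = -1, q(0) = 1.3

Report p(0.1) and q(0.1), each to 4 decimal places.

-1.1896, 1.4300

Euler on (p,q): p_{n+1} = p_n + h·p', q_{n+1} = q_n + h·q'.
0.000000: (-1.000000, 1.300000); f=(-1.895700, 1.300000) → (-1.189570, 1.430000)
(p(0.1), q(0.1)) ≈ (-1.1896, 1.4300)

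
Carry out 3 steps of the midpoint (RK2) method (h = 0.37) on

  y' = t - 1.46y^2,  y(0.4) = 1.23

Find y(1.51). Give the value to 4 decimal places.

0.9858

Midpoint: k1 = f(t_n, y_n); k2 = f(t_n + h/2, y_n + (h/2)·k1); y_{n+1} = y_n + h·k2.
t=0.400000, y=1.230000:
  k1 = f(0.400000, 1.230000) = -1.808834
  k2 = f(0.585000, 0.895366) = -0.585452
  y ← 1.230000 + 0.37·(-0.585452) = 1.013383
t=0.770000, y=1.013383:
  k1 = f(0.770000, 1.013383) = -0.729339
  k2 = f(0.955000, 0.878455) = -0.171657
  y ← 1.013383 + 0.37·(-0.171657) = 0.949869
t=1.140000, y=0.949869:
  k1 = f(1.140000, 0.949869) = -0.177288
  k2 = f(1.325000, 0.917071) = 0.097112
  y ← 0.949869 + 0.37·0.097112 = 0.985801
y(1.51) ≈ 0.9858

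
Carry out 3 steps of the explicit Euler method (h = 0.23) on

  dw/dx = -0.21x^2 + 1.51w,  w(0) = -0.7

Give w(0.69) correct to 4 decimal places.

Euler: w_{n+1} = w_n + h·f(x_n, w_n).
x=0.000000, w=-0.700000: f=-1.057000 → w ← -0.700000 + 0.23·(-1.057000) = -0.943110
x=0.230000, w=-0.943110: f=-1.435205 → w ← -0.943110 + 0.23·(-1.435205) = -1.273207
x=0.460000, w=-1.273207: f=-1.966979 → w ← -1.273207 + 0.23·(-1.966979) = -1.725612
w(0.69) ≈ -1.7256

-1.7256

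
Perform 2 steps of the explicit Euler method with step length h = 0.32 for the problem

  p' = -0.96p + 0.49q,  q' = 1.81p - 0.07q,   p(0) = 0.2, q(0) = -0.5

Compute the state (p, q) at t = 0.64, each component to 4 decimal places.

Euler on (p,q): p_{n+1} = p_n + h·p', q_{n+1} = q_n + h·q'.
0.000000: (0.200000, -0.500000); f=(-0.437000, 0.397000) → (0.060160, -0.372960)
0.320000: (0.060160, -0.372960); f=(-0.240504, 0.134997) → (-0.016801, -0.329761)
(p(0.64), q(0.64)) ≈ (-0.0168, -0.3298)

-0.0168, -0.3298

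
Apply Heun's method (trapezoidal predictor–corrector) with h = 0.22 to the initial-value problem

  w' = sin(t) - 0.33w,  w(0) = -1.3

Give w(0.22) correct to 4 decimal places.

-1.1850

Heun: k1 = f(t_n, w_n); k2 = f(t_n + h, w_n + h·k1); w_{n+1} = w_n + (h/2)·(k1 + k2).
t=0.000000, w=-1.300000:
  k1 = f(0.000000, -1.300000) = 0.429000
  k2 = f(0.220000, -1.205620) = 0.616084
  w ← -1.300000 + (0.22/2)·(0.429000 + 0.616084) = -1.185041
w(0.22) ≈ -1.1850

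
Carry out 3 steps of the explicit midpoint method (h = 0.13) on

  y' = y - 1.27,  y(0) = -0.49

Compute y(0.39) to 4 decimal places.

-1.3269

Midpoint: k1 = f(s_n, y_n); k2 = f(s_n + h/2, y_n + (h/2)·k1); y_{n+1} = y_n + h·k2.
s=0.000000, y=-0.490000:
  k1 = f(0.000000, -0.490000) = -1.760000
  k2 = f(0.065000, -0.604400) = -1.874400
  y ← -0.490000 + 0.13·(-1.874400) = -0.733672
s=0.130000, y=-0.733672:
  k1 = f(0.130000, -0.733672) = -2.003672
  k2 = f(0.195000, -0.863911) = -2.133911
  y ← -0.733672 + 0.13·(-2.133911) = -1.011080
s=0.260000, y=-1.011080:
  k1 = f(0.260000, -1.011080) = -2.281080
  k2 = f(0.325000, -1.159351) = -2.429351
  y ← -1.011080 + 0.13·(-2.429351) = -1.326896
y(0.39) ≈ -1.3269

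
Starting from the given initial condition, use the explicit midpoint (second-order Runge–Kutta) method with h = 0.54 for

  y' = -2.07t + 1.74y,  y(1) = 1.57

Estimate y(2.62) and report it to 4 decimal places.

Midpoint: k1 = f(t_n, y_n); k2 = f(t_n + h/2, y_n + (h/2)·k1); y_{n+1} = y_n + h·k2.
t=1.000000, y=1.570000:
  k1 = f(1.000000, 1.570000) = 0.661800
  k2 = f(1.270000, 1.748686) = 0.413814
  y ← 1.570000 + 0.54·0.413814 = 1.793459
t=1.540000, y=1.793459:
  k1 = f(1.540000, 1.793459) = -0.067181
  k2 = f(1.810000, 1.775321) = -0.657642
  y ← 1.793459 + 0.54·(-0.657642) = 1.438333
t=2.080000, y=1.438333:
  k1 = f(2.080000, 1.438333) = -1.802901
  k2 = f(2.350000, 0.951549) = -3.208804
  y ← 1.438333 + 0.54·(-3.208804) = -0.294422
y(2.62) ≈ -0.2944

-0.2944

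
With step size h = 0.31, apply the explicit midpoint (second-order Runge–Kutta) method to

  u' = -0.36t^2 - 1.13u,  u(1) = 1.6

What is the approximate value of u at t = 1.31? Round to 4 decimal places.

1.0084

Midpoint: k1 = f(t_n, u_n); k2 = f(t_n + h/2, u_n + (h/2)·k1); u_{n+1} = u_n + h·k2.
t=1.000000, u=1.600000:
  k1 = f(1.000000, 1.600000) = -2.168000
  k2 = f(1.155000, 1.263960) = -1.908524
  u ← 1.600000 + 0.31·(-1.908524) = 1.008358
u(1.31) ≈ 1.0084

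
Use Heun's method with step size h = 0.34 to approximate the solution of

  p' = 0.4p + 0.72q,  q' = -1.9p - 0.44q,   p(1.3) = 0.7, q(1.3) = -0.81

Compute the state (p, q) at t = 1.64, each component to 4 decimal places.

0.5494, -1.0830

Heun on (p,q): k1 = f(t_n, state_n); k2 = f(t_n + h, state_n + h·k1); state_{n+1} = state_n + (h/2)·(k1 + k2).
1.300000: (0.700000, -0.810000)
  k1 = (-0.303200, -0.973600)
  predictor → (0.596912, -1.141024)
  k2 = (-0.582772, -0.632082)
  → (0.549385, -1.082966)
(p(1.64), q(1.64)) ≈ (0.5494, -1.0830)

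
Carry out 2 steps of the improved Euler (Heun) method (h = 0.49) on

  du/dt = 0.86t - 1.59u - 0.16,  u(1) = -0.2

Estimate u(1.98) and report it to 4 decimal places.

0.5476

Heun: k1 = f(t_n, u_n); k2 = f(t_n + h, u_n + h·k1); u_{n+1} = u_n + (h/2)·(k1 + k2).
t=1.000000, u=-0.200000:
  k1 = f(1.000000, -0.200000) = 1.018000
  k2 = f(1.490000, 0.298820) = 0.646276
  u ← -0.200000 + (0.49/2)·(1.018000 + 0.646276) = 0.207748
t=1.490000, u=0.207748:
  k1 = f(1.490000, 0.207748) = 0.791081
  k2 = f(1.980000, 0.595377) = 0.596150
  u ← 0.207748 + (0.49/2)·(0.791081 + 0.596150) = 0.547619
u(1.98) ≈ 0.5476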